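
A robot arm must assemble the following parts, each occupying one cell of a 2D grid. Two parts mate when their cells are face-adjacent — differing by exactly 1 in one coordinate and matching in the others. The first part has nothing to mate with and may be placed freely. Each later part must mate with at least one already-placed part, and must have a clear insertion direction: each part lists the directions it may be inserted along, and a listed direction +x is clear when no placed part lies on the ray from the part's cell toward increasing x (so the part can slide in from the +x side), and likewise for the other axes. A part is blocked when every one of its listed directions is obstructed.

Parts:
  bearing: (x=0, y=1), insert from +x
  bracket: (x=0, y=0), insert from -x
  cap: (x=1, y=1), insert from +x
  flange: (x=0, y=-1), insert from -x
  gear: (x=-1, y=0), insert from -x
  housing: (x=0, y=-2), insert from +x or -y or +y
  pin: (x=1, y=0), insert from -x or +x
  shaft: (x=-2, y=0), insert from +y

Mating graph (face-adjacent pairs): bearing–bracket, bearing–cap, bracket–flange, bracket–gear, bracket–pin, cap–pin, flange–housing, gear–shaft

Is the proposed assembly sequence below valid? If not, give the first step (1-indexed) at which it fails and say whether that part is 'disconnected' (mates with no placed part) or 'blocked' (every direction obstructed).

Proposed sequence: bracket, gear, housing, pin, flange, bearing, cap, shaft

1. bracket@(0, 0) [-x clear] — {bracket}
2. gear@(-1, 0) [-x clear] — {bracket, gear}
3. housing@(0, -2) — no placed neighbour ⇒ disconnected

Invalid at step 3 (disconnected)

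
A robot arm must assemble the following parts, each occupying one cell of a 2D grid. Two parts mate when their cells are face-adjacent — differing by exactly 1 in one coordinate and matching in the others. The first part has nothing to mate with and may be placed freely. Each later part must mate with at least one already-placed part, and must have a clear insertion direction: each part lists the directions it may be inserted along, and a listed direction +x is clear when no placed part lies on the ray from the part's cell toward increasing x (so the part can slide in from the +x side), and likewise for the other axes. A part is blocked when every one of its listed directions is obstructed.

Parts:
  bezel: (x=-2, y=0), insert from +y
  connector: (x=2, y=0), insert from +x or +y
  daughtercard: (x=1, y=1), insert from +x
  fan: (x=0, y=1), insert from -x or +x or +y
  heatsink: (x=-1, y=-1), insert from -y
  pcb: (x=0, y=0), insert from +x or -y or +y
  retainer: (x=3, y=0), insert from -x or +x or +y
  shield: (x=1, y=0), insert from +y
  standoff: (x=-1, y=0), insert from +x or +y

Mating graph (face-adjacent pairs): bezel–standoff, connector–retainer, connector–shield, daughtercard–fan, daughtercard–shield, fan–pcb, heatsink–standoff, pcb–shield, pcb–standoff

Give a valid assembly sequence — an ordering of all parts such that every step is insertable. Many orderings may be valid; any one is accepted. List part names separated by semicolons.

standoff; bezel; heatsink; pcb; shield; connector; retainer; daughtercard; fan

1. standoff@(-1, 0) [+x clear] — {standoff}
2. bezel@(-2, 0) [+y clear] — {bezel, standoff}
3. heatsink@(-1, -1) [-y clear] — {bezel, heatsink, standoff}
4. pcb@(0, 0) [+x clear] — {bezel, heatsink, pcb, standoff}
5. shield@(1, 0) [+y clear] — {bezel, heatsink, pcb, shield, standoff}
6. connector@(2, 0) [+x clear] — {bezel, connector, heatsink, pcb, shield, standoff}
7. retainer@(3, 0) [+x clear] — {bezel, connector, heatsink, pcb, retainer, shield, standoff}
8. daughtercard@(1, 1) [+x clear] — {bezel, connector, daughtercard, heatsink, pcb, retainer, shield, standoff}
9. fan@(0, 1) [-x clear] — {bezel, connector, daughtercard, fan, heatsink, pcb, retainer, shield, standoff}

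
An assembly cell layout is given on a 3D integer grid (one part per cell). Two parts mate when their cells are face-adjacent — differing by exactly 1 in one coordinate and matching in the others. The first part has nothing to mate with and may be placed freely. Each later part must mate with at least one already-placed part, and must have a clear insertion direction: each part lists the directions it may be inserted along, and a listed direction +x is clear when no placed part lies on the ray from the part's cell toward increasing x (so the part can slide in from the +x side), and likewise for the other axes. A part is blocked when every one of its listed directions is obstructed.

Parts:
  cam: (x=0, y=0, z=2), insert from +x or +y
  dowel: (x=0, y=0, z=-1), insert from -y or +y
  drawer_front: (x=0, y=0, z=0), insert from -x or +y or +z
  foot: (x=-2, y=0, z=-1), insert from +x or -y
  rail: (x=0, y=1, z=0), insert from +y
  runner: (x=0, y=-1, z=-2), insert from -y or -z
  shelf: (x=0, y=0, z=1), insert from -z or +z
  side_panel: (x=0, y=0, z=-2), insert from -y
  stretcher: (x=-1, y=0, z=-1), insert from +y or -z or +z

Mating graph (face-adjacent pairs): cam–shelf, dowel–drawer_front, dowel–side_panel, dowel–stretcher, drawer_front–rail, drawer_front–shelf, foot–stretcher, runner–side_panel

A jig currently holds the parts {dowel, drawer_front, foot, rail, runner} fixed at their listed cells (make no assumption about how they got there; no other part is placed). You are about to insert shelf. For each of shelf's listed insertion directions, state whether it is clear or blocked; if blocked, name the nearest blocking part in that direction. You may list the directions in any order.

+z: clear; -z: blocked by drawer_front

-z: nearest on ray is drawer_front@(0, 0, 0) ⇒ blocked
+z: ray from shelf(0, 0, 1) has no placed part ⇒ clear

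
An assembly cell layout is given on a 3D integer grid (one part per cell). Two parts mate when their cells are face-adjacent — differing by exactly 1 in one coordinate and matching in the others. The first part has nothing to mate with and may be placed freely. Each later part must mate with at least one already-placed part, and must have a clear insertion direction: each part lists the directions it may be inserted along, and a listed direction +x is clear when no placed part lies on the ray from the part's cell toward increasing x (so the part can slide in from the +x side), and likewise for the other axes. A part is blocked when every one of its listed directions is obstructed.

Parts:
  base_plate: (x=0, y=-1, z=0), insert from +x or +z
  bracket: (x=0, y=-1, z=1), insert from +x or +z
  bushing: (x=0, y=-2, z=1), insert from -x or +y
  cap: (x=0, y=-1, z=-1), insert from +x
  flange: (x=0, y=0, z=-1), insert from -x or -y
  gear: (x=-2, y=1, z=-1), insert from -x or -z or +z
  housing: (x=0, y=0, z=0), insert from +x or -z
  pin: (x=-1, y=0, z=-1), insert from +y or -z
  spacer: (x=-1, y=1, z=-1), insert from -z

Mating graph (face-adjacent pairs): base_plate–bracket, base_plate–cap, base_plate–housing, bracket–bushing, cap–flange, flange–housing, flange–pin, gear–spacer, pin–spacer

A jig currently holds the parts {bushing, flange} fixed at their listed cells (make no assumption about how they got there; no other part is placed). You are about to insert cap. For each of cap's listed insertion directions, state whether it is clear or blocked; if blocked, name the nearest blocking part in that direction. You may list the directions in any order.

+x: clear

+x: ray from cap(0, -1, -1) has no placed part ⇒ clear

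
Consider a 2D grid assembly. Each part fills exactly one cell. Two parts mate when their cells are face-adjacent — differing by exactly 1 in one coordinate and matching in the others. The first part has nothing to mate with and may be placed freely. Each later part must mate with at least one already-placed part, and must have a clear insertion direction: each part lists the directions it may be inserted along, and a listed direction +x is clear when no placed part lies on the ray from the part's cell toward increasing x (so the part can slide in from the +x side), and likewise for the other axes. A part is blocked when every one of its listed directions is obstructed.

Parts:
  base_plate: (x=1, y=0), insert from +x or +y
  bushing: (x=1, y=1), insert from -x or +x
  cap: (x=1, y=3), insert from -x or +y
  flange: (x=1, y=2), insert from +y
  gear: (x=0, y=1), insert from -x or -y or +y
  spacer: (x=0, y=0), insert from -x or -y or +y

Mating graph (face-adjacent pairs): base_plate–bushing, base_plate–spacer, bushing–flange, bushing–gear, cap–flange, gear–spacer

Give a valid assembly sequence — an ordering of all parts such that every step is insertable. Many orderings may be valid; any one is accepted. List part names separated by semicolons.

1. gear@(0, 1) [-x clear] — {gear}
2. bushing@(1, 1) [+x clear] — {bushing, gear}
3. spacer@(0, 0) [-x clear] — {bushing, gear, spacer}
4. base_plate@(1, 0) [+x clear] — {base_plate, bushing, gear, spacer}
5. flange@(1, 2) [+y clear] — {base_plate, bushing, flange, gear, spacer}
6. cap@(1, 3) [-x clear] — {base_plate, bushing, cap, flange, gear, spacer}

gear; bushing; spacer; base_plate; flange; cap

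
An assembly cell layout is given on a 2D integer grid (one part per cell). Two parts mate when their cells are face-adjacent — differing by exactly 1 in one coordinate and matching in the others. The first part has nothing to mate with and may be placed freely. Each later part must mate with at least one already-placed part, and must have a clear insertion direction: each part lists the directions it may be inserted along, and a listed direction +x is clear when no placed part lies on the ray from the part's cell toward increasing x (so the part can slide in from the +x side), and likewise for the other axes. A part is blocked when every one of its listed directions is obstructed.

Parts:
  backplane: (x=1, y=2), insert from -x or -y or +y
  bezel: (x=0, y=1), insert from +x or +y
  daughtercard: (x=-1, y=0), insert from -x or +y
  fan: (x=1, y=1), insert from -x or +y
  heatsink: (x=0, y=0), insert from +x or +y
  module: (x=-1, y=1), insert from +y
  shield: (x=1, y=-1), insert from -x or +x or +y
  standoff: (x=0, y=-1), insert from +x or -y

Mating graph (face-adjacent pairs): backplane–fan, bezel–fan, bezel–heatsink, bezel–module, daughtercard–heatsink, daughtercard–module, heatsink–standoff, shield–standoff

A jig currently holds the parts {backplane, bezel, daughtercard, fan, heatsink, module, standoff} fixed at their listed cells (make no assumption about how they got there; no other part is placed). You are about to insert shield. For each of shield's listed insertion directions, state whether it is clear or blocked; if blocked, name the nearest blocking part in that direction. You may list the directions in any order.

+x: clear; +y: blocked by fan; -x: blocked by standoff

-x: nearest on ray is standoff@(0, -1) ⇒ blocked
+x: ray from shield(1, -1) has no placed part ⇒ clear
+y: nearest on ray is fan@(1, 1) ⇒ blocked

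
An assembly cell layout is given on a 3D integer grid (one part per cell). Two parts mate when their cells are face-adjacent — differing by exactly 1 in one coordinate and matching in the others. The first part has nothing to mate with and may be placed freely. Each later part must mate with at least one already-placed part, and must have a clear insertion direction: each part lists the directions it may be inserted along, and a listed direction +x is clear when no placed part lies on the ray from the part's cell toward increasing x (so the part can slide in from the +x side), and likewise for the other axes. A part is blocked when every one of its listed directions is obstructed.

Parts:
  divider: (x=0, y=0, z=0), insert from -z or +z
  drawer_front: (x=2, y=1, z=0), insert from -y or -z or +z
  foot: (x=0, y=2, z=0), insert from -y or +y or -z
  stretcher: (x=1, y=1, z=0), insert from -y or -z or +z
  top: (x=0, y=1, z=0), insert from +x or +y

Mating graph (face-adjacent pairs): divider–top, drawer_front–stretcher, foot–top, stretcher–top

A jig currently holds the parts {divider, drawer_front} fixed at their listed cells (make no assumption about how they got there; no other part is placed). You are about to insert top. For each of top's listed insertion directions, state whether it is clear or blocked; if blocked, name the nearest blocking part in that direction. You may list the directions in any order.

+x: blocked by drawer_front; +y: clear

+x: nearest on ray is drawer_front@(2, 1, 0) ⇒ blocked
+y: ray from top(0, 1, 0) has no placed part ⇒ clear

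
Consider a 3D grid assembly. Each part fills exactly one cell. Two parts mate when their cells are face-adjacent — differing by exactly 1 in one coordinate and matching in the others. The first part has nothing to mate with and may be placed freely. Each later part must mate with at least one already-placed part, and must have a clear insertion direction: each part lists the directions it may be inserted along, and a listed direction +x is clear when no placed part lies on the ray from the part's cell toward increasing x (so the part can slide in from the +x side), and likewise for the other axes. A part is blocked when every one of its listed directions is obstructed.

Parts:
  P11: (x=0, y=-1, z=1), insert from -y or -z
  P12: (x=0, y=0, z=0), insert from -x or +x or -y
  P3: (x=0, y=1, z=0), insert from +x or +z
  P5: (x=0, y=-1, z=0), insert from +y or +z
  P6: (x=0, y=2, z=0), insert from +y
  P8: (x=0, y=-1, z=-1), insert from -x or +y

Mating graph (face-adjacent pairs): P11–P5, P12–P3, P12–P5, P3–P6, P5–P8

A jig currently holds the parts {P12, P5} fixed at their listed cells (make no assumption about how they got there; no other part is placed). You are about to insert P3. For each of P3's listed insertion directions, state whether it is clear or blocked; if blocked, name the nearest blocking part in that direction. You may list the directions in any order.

+x: ray from P3(0, 1, 0) has no placed part ⇒ clear
+z: ray from P3(0, 1, 0) has no placed part ⇒ clear

+x: clear; +z: clear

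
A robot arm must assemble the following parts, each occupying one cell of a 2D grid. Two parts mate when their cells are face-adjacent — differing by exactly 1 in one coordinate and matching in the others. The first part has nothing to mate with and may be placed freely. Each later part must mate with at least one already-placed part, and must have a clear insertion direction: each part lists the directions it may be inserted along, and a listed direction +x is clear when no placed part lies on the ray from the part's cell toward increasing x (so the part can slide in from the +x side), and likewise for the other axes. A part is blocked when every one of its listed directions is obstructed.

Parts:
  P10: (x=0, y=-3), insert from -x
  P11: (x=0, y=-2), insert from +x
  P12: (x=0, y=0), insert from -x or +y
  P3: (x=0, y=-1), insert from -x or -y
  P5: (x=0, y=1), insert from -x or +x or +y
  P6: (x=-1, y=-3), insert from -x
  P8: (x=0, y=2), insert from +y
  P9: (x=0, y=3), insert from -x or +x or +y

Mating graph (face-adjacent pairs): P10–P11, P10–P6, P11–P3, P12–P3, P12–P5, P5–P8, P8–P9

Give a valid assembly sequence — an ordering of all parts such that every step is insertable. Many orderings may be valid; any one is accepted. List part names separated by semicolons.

1. P11@(0, -2) [+x clear] — {P11}
2. P3@(0, -1) [-x clear] — {P11, P3}
3. P10@(0, -3) [-x clear] — {P10, P11, P3}
4. P6@(-1, -3) [-x clear] — {P10, P11, P3, P6}
5. P12@(0, 0) [-x clear] — {P10, P11, P12, P3, P6}
6. P5@(0, 1) [-x clear] — {P10, P11, P12, P3, P5, P6}
7. P8@(0, 2) [+y clear] — {P10, P11, P12, P3, P5, P6, P8}
8. P9@(0, 3) [-x clear] — {P10, P11, P12, P3, P5, P6, P8, P9}

P11; P3; P10; P6; P12; P5; P8; P9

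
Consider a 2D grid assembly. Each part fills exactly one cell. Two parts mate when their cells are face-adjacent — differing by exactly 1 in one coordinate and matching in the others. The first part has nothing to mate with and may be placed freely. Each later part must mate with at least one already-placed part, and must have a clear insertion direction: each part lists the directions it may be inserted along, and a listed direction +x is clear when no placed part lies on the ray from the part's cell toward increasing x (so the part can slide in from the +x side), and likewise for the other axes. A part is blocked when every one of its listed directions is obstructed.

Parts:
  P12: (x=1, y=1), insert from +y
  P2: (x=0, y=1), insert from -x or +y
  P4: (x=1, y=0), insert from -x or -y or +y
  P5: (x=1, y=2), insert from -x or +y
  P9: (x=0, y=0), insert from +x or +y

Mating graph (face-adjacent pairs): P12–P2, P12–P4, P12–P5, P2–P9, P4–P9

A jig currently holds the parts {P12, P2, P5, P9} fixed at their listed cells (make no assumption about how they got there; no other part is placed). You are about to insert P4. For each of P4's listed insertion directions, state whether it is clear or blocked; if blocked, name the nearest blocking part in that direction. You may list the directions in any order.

-x: nearest on ray is P9@(0, 0) ⇒ blocked
-y: ray from P4(1, 0) has no placed part ⇒ clear
+y: nearest on ray is P12@(1, 1) ⇒ blocked

+y: blocked by P12; -x: blocked by P9; -y: clear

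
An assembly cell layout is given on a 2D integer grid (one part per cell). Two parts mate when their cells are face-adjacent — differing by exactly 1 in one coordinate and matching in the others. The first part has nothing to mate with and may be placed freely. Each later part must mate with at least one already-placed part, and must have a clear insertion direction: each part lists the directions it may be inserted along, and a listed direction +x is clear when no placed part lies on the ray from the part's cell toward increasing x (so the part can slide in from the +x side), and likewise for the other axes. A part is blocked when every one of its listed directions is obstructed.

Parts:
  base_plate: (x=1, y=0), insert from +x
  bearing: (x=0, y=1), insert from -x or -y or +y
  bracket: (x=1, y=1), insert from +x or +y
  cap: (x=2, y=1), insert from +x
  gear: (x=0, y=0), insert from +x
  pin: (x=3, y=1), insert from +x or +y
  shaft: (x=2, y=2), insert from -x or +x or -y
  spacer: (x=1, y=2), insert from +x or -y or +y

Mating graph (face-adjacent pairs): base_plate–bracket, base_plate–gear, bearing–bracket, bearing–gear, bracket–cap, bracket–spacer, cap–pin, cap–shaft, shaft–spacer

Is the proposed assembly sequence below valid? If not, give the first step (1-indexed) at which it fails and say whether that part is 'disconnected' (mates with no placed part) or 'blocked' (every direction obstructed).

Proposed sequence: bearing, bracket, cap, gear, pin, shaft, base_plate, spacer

1. bearing@(0, 1) [-x clear] — {bearing}
2. bracket@(1, 1) [+x clear] — {bearing, bracket}
3. cap@(2, 1) [+x clear] — {bearing, bracket, cap}
4. gear@(0, 0) [+x clear] — {bearing, bracket, cap, gear}
5. pin@(3, 1) [+x clear] — {bearing, bracket, cap, gear, pin}
6. shaft@(2, 2) [-x clear] — {bearing, bracket, cap, gear, pin, shaft}
7. base_plate@(1, 0) [+x clear] — {base_plate, bearing, bracket, cap, gear, pin, shaft}
8. spacer@(1, 2) [+y clear] — {base_plate, bearing, bracket, cap, gear, pin, shaft, spacer}

Valid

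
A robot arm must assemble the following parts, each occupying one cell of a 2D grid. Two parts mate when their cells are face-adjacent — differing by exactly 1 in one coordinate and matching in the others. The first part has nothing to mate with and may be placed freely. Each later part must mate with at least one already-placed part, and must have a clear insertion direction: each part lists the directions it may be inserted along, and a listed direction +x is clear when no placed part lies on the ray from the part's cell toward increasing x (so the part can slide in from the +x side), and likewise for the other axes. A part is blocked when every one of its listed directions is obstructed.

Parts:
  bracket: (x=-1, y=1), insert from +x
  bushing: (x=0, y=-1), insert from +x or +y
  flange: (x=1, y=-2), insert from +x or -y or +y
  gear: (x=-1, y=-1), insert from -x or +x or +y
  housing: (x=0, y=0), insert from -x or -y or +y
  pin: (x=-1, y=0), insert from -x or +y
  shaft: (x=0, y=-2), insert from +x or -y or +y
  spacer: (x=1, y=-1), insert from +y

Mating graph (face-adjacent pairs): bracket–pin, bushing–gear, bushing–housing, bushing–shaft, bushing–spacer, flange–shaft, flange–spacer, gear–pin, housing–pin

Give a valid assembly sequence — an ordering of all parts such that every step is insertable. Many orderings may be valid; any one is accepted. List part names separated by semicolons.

1. gear@(-1, -1) [-x clear] — {gear}
2. bushing@(0, -1) [+x clear] — {bushing, gear}
3. spacer@(1, -1) [+y clear] — {bushing, gear, spacer}
4. flange@(1, -2) [+x clear] — {bushing, flange, gear, spacer}
5. pin@(-1, 0) [-x clear] — {bushing, flange, gear, pin, spacer}
6. shaft@(0, -2) [-y clear] — {bushing, flange, gear, pin, shaft, spacer}
7. bracket@(-1, 1) [+x clear] — {bracket, bushing, flange, gear, pin, shaft, spacer}
8. housing@(0, 0) [+y clear] — {bracket, bushing, flange, gear, housing, pin, shaft, spacer}

gear; bushing; spacer; flange; pin; shaft; bracket; housing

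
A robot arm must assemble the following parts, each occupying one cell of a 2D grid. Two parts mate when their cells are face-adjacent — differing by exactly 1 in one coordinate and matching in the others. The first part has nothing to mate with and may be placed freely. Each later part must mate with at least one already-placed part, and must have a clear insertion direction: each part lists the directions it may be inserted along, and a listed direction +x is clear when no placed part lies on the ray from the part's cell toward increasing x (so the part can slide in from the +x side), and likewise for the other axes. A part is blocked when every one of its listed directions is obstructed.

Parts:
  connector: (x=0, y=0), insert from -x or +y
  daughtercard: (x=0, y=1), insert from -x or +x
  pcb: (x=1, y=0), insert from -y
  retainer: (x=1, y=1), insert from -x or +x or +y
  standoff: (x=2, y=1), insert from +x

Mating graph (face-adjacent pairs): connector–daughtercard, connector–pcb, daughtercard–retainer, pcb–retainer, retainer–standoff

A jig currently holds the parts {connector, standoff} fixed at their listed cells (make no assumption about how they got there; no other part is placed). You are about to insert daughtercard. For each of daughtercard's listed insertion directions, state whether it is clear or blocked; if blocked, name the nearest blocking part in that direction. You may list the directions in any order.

-x: ray from daughtercard(0, 1) has no placed part ⇒ clear
+x: nearest on ray is standoff@(2, 1) ⇒ blocked

+x: blocked by standoff; -x: clear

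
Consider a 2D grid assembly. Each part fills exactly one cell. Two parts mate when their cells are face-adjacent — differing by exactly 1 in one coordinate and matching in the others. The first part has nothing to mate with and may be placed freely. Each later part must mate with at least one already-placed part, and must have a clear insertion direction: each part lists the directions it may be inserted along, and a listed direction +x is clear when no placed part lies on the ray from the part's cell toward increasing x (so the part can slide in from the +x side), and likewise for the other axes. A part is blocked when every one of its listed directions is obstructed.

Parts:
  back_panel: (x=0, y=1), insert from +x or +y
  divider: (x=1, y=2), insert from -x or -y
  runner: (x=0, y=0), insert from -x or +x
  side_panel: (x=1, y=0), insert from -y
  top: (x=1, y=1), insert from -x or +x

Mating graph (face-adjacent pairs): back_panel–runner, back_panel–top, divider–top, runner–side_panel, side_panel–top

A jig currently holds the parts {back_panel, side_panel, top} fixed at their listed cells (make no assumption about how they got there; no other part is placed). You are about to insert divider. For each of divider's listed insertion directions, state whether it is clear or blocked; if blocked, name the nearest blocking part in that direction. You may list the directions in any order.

-x: clear; -y: blocked by top

-x: ray from divider(1, 2) has no placed part ⇒ clear
-y: nearest on ray is top@(1, 1) ⇒ blocked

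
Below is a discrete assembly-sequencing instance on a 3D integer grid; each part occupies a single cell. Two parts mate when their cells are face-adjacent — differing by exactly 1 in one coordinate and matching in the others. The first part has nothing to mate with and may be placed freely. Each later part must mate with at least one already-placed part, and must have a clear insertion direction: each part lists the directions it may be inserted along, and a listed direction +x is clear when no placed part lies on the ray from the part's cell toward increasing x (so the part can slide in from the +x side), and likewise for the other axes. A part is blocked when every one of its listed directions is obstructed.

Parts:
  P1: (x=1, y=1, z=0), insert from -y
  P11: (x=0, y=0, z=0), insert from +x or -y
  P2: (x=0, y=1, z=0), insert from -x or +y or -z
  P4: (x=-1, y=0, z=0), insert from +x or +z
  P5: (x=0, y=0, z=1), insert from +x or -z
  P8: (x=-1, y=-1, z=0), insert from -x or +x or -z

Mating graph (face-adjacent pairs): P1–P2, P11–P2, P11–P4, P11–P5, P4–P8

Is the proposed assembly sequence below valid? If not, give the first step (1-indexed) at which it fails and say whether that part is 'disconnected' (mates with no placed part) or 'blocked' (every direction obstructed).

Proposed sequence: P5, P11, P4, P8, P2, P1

Valid

1. P5@(0, 0, 1) [+x clear] — {P5}
2. P11@(0, 0, 0) [+x clear] — {P11, P5}
3. P4@(-1, 0, 0) [+z clear] — {P11, P4, P5}
4. P8@(-1, -1, 0) [-x clear] — {P11, P4, P5, P8}
5. P2@(0, 1, 0) [-x clear] — {P11, P2, P4, P5, P8}
6. P1@(1, 1, 0) [-y clear] — {P1, P11, P2, P4, P5, P8}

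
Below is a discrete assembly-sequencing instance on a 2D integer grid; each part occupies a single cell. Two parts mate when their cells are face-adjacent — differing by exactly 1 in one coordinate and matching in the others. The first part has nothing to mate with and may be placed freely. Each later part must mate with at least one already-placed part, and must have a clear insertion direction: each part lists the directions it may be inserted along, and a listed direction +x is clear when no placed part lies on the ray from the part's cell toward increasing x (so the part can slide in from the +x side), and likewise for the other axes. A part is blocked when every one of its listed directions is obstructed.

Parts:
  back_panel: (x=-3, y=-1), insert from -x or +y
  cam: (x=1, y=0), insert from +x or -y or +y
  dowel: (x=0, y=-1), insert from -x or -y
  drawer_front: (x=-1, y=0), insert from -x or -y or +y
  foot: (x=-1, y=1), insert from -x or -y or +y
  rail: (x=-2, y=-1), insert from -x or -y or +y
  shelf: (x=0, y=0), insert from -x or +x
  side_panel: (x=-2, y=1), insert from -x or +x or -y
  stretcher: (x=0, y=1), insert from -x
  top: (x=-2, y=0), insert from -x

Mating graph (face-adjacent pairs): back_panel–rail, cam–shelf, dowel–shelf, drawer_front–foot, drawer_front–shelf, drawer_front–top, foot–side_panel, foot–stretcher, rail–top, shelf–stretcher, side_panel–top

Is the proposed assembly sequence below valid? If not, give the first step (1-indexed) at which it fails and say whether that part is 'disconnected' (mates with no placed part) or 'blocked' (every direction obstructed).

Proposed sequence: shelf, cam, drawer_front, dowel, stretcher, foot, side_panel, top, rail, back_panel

1. shelf@(0, 0) [-x clear] — {shelf}
2. cam@(1, 0) [+x clear] — {cam, shelf}
3. drawer_front@(-1, 0) [-x clear] — {cam, drawer_front, shelf}
4. dowel@(0, -1) [-x clear] — {cam, dowel, drawer_front, shelf}
5. stretcher@(0, 1) [-x clear] — {cam, dowel, drawer_front, shelf, stretcher}
6. foot@(-1, 1) [-x clear] — {cam, dowel, drawer_front, foot, shelf, stretcher}
7. side_panel@(-2, 1) [-x clear] — {cam, dowel, drawer_front, foot, shelf, side_panel, stretcher}
8. top@(-2, 0) [-x clear] — {cam, dowel, drawer_front, foot, shelf, side_panel, stretcher, top}
9. rail@(-2, -1) [-x clear] — {cam, dowel, drawer_front, foot, rail, shelf, side_panel, stretcher, top}
10. back_panel@(-3, -1) [-x clear] — {back_panel, cam, dowel, drawer_front, foot, rail, shelf, side_panel, stretcher, top}

Valid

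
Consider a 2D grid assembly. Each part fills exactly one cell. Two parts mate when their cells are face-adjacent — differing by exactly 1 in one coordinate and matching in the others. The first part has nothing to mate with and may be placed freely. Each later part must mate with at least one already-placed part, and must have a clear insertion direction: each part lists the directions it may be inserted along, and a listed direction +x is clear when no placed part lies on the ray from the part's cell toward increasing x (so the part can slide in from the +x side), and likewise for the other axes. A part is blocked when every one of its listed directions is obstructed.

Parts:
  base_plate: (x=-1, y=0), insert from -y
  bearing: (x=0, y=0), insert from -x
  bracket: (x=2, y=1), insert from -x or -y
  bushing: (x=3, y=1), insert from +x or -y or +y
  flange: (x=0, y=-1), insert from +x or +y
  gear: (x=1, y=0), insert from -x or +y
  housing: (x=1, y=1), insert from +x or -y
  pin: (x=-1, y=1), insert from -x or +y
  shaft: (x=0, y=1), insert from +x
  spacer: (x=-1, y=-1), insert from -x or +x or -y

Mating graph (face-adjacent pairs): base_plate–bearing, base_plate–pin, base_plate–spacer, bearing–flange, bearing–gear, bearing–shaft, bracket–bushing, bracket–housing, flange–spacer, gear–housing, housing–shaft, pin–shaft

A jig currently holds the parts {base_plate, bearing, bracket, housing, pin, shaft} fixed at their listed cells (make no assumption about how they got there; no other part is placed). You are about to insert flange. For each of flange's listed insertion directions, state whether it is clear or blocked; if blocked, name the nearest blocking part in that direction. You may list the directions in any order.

+x: clear; +y: blocked by bearing

+x: ray from flange(0, -1) has no placed part ⇒ clear
+y: nearest on ray is bearing@(0, 0) ⇒ blocked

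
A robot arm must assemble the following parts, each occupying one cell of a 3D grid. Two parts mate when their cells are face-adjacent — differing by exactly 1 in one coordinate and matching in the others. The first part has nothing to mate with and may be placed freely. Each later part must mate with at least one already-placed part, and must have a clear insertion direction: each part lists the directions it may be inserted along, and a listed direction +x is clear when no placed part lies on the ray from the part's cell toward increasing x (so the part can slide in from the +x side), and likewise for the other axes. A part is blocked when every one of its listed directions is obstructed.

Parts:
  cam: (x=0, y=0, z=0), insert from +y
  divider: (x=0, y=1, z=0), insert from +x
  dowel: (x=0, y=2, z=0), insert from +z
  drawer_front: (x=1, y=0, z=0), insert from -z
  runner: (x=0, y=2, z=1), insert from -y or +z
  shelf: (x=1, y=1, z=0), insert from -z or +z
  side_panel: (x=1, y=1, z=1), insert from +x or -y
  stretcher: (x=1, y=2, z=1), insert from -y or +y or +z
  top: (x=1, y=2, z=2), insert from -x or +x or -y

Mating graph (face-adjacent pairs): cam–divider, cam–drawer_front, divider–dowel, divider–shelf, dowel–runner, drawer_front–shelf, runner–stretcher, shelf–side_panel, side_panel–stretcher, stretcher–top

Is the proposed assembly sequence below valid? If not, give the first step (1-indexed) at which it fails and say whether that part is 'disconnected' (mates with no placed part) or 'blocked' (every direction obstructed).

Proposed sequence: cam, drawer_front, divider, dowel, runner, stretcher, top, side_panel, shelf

Valid

1. cam@(0, 0, 0) [+y clear] — {cam}
2. drawer_front@(1, 0, 0) [-z clear] — {cam, drawer_front}
3. divider@(0, 1, 0) [+x clear] — {cam, divider, drawer_front}
4. dowel@(0, 2, 0) [+z clear] — {cam, divider, dowel, drawer_front}
5. runner@(0, 2, 1) [-y clear] — {cam, divider, dowel, drawer_front, runner}
6. stretcher@(1, 2, 1) [-y clear] — {cam, divider, dowel, drawer_front, runner, stretcher}
7. top@(1, 2, 2) [-x clear] — {cam, divider, dowel, drawer_front, runner, stretcher, top}
8. side_panel@(1, 1, 1) [+x clear] — {cam, divider, dowel, drawer_front, runner, side_panel, stretcher, top}
9. shelf@(1, 1, 0) [-z clear] — {cam, divider, dowel, drawer_front, runner, shelf, side_panel, stretcher, top}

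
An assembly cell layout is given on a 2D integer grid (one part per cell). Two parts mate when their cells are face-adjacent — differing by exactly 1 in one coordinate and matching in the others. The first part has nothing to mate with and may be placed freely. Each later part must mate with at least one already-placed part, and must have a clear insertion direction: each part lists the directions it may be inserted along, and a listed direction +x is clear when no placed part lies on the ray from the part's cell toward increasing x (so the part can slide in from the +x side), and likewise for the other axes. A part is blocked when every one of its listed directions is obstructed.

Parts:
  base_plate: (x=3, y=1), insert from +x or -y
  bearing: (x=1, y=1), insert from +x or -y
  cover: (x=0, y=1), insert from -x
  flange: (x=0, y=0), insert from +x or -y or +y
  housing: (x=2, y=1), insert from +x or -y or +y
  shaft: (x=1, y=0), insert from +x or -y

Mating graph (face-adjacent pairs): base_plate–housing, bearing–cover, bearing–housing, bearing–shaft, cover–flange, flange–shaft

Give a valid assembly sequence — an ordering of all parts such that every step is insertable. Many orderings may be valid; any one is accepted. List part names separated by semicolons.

1. shaft@(1, 0) [+x clear] — {shaft}
2. flange@(0, 0) [-y clear] — {flange, shaft}
3. bearing@(1, 1) [+x clear] — {bearing, flange, shaft}
4. housing@(2, 1) [+x clear] — {bearing, flange, housing, shaft}
5. base_plate@(3, 1) [+x clear] — {base_plate, bearing, flange, housing, shaft}
6. cover@(0, 1) [-x clear] — {base_plate, bearing, cover, flange, housing, shaft}

shaft; flange; bearing; housing; base_plate; cover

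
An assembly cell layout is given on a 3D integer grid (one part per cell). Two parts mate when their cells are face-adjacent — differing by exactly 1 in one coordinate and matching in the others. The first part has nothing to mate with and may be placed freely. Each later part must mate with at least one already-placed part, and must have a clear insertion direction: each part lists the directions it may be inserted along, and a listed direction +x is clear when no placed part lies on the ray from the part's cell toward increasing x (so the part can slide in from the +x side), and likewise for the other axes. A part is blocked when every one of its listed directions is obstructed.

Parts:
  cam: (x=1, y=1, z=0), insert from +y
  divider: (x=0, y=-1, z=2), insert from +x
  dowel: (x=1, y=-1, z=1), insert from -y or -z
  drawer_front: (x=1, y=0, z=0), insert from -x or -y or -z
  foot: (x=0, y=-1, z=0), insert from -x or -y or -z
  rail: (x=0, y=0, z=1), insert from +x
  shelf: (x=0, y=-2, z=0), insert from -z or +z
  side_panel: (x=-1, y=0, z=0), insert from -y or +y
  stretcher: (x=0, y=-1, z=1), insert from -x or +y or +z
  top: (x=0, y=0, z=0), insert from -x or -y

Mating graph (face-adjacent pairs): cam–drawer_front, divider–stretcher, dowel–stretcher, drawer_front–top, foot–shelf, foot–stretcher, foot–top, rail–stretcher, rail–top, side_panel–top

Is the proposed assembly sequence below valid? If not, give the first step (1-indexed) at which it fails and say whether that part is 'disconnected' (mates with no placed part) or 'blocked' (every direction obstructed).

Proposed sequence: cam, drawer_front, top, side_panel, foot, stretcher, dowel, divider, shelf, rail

Valid

1. cam@(1, 1, 0) [+y clear] — {cam}
2. drawer_front@(1, 0, 0) [-x clear] — {cam, drawer_front}
3. top@(0, 0, 0) [-x clear] — {cam, drawer_front, top}
4. side_panel@(-1, 0, 0) [-y clear] — {cam, drawer_front, side_panel, top}
5. foot@(0, -1, 0) [-x clear] — {cam, drawer_front, foot, side_panel, top}
6. stretcher@(0, -1, 1) [-x clear] — {cam, drawer_front, foot, side_panel, stretcher, top}
7. dowel@(1, -1, 1) [-y clear] — {cam, dowel, drawer_front, foot, side_panel, stretcher, top}
8. divider@(0, -1, 2) [+x clear] — {cam, divider, dowel, drawer_front, foot, side_panel, stretcher, top}
9. shelf@(0, -2, 0) [-z clear] — {cam, divider, dowel, drawer_front, foot, shelf, side_panel, stretcher, top}
10. rail@(0, 0, 1) [+x clear] — {cam, divider, dowel, drawer_front, foot, rail, shelf, side_panel, stretcher, top}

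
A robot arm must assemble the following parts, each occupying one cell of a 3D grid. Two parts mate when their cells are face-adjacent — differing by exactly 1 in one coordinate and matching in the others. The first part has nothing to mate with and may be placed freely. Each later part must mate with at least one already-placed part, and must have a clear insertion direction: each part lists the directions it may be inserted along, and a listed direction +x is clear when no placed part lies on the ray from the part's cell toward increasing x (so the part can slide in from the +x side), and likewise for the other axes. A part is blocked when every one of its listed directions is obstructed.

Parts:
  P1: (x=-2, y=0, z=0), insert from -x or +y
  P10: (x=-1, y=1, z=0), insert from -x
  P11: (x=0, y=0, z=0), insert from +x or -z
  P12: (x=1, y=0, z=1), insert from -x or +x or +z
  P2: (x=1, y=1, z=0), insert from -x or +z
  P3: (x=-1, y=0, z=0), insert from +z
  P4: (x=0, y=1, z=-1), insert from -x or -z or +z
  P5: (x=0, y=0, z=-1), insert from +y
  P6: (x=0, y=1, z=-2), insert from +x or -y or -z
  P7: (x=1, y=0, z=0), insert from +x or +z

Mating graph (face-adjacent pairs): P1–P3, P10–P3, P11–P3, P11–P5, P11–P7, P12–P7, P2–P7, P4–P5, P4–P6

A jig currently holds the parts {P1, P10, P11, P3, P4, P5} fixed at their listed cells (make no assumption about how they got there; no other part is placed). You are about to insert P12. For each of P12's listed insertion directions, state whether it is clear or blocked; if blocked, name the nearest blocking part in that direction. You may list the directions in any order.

-x: ray from P12(1, 0, 1) has no placed part ⇒ clear
+x: ray from P12(1, 0, 1) has no placed part ⇒ clear
+z: ray from P12(1, 0, 1) has no placed part ⇒ clear

+x: clear; +z: clear; -x: clear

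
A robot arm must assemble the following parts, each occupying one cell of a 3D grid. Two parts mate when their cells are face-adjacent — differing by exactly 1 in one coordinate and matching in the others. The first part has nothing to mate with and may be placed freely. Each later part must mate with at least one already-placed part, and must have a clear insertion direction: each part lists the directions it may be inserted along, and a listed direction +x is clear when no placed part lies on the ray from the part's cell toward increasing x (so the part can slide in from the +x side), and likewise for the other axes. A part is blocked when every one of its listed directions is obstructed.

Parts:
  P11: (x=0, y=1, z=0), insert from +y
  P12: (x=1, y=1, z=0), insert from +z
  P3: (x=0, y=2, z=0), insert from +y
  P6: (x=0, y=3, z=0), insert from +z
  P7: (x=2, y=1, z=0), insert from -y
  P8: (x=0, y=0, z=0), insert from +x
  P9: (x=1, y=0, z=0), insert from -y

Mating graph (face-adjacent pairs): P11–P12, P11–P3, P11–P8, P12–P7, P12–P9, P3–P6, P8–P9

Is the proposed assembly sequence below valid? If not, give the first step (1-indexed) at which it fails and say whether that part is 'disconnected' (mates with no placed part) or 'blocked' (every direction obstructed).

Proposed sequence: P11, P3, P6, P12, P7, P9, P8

Invalid at step 7 (blocked)

1. P11@(0, 1, 0) [+y clear] — {P11}
2. P3@(0, 2, 0) [+y clear] — {P11, P3}
3. P6@(0, 3, 0) [+z clear] — {P11, P3, P6}
4. P12@(1, 1, 0) [+z clear] — {P11, P12, P3, P6}
5. P7@(2, 1, 0) [-y clear] — {P11, P12, P3, P6, P7}
6. P9@(1, 0, 0) [-y clear] — {P11, P12, P3, P6, P7, P9}
7. P8@(0, 0, 0) — +x all obstructed ⇒ blocked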